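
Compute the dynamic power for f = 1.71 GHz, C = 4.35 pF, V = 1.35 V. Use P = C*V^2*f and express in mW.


Step 1: V^2 = 1.35^2 = 1.8225 V^2
Step 2: P = C*V^2*f = 4.35e-12 F * 1.8225 * 1.71e9 Hz
Step 3: P = 1.355666625e-02 W
Step 4: P = 13.557 mW

13.557


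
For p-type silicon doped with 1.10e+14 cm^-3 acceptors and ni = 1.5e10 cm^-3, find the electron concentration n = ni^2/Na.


Step 1: Majority hole concentration p ≈ Na = 1.10e+14 cm^-3
Step 2: n = ni^2 / Na = (1.5e10)^2 / 1.10e+14
Step 3: n = 2.05e+06 cm^-3

2.05e+06


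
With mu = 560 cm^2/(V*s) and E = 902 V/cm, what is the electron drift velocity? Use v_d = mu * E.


Step 1: v_d = mu * E
Step 2: v_d = 560 * 902 = 505120
Step 3: v_d = 5.05e+05 cm/s

5.05e+05


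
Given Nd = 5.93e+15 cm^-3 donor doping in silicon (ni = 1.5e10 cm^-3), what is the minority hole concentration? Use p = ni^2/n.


Step 1: Since Nd >> ni, n ≈ Nd = 5.93e+15 cm^-3
Step 2: p = ni^2 / n = (1.5e10)^2 / 5.93e+15
Step 3: p = 2.25e20 / 5.93e+15 = 3.79e+04 cm^-3

3.79e+04


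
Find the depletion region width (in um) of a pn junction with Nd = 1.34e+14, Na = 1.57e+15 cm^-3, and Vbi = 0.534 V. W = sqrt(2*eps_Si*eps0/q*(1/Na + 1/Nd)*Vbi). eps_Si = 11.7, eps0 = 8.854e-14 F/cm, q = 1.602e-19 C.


Step 1: 1/Na + 1/Nd = 1/1.57e+15 + 1/1.34e+14 = 8.09963e-15
Step 2: 2*eps*eps0/q = 2*11.7*8.854e-14/1.602e-19 = 1.293281e+07
Step 3: W^2 = 1.293281e+07 * 8.09963e-15 * 0.534 = 5.59370e-08
Step 4: W = sqrt(5.59370e-08) = 2.365e-04 cm = 2.365 um

2.365


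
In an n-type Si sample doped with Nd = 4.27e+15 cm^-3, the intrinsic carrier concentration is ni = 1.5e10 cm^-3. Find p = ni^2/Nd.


Step 1: Since Nd >> ni, n ≈ Nd = 4.27e+15 cm^-3
Step 2: p = ni^2 / n = (1.5e10)^2 / 4.27e+15
Step 3: p = 2.25e20 / 4.27e+15 = 5.27e+04 cm^-3

5.27e+04


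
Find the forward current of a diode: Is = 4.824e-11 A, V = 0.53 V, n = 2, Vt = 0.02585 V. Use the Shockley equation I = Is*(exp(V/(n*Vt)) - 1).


Step 1: V/(n*Vt) = 0.53/(2*0.02585) = 10.2515
Step 2: exp(10.2515) = 2.8325e+04
Step 3: I = 4.824e-11 * (2.8325e+04 - 1) = 1.37e-06 A

1.37e-06


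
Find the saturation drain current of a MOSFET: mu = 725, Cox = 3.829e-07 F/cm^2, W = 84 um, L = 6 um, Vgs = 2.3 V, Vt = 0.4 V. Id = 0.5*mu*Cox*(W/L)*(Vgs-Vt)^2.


Step 1: Overdrive voltage Vov = Vgs - Vt = 2.3 - 0.4 = 1.9 V
Step 2: W/L = 84/6 = 14
Step 3: Id = 0.5 * 725 * 3.829e-07 * 14 * 1.9^2
Step 4: Id = 7.02e-03 A

7.02e-03


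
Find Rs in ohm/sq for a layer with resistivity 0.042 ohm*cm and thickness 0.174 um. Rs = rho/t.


Step 1: Convert thickness to cm: t = 0.174 um = 1.7400e-05 cm
Step 2: Rs = rho / t = 0.042 / 1.7400e-05
Step 3: Rs = 2413.8 ohm/sq

2413.8


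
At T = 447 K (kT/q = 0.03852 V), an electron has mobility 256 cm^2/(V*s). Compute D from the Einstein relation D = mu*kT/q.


Step 1: D = mu * (kT/q)
Step 2: D = 256 * 0.03852
Step 3: D = 9.86 cm^2/s

9.86


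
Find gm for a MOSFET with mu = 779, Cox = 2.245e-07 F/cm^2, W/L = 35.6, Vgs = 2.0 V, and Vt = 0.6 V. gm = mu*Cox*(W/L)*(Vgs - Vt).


Step 1: Vov = Vgs - Vt = 2.0 - 0.6 = 1.4 V
Step 2: gm = mu * Cox * (W/L) * Vov
Step 3: gm = 779 * 2.245e-07 * 35.6 * 1.4 = 8.72e-03 S

8.72e-03


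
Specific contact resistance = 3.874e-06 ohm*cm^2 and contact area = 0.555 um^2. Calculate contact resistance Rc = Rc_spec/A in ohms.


Step 1: Convert area to cm^2: 0.555 um^2 = 5.5500e-09 cm^2
Step 2: Rc = Rc_spec / A = 3.874e-06 / 5.5500e-09
Step 3: Rc = 6.98e+02 ohms

6.98e+02


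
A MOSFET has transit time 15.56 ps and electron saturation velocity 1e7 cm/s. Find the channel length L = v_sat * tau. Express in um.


Step 1: tau in seconds = 15.56 ps * 1e-12 = 1.5560e-11 s
Step 2: L = v_sat * tau = 1e7 * 1.5560e-11 = 1.5560e-04 cm
Step 3: L in um = 1.5560e-04 * 1e4 = 1.556 um

1.556


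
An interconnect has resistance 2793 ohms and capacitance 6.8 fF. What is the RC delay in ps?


Step 1: tau = R * C
Step 2: tau = 2793 * 6.8 fF = 2793 * 6.8e-15 F
Step 3: tau = 1.89924e-11 s = 18.9924 ps

18.9924


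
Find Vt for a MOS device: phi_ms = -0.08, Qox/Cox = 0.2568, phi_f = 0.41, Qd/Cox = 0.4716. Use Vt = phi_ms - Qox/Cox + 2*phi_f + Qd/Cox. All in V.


Step 1: Vt = phi_ms - Qox/Cox + 2*phi_f + Qd/Cox
Step 2: Vt = -0.08 - 0.2568 + 2*0.41 + 0.4716
Step 3: Vt = -0.08 - 0.2568 + 0.82 + 0.4716
Step 4: Vt = 0.9548 V

0.9548


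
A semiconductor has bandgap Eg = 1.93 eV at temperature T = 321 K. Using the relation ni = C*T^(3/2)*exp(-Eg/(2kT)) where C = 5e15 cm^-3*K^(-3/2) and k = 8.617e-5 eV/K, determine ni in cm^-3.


Step 1: Compute kT = 8.617e-5 * 321 = 0.02766057 eV
Step 2: Exponent = -Eg/(2kT) = -1.93/(2*0.02766057) = -34.88721
Step 3: T^(3/2) = 321^1.5 = 5751.19
Step 4: ni = 5e15 * 5751.19 * exp(-34.88721) = 2.03e+04 cm^-3

2.03e+04


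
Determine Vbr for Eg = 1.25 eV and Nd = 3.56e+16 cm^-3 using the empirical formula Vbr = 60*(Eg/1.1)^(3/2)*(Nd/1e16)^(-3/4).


Step 1: Eg/1.1 = 1.25/1.1 = 1.136364
Step 2: (Eg/1.1)^1.5 = 1.136364^1.5 = 1.211368
Step 3: (Nd/1e16)^(-0.75) = (3.56)^(-0.75) = 0.385845
Step 4: Vbr = 60 * 1.211368 * 0.385845 = 28.0 V

28.0


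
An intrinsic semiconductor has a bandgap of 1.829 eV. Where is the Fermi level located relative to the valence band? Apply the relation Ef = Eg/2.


Step 1: For an intrinsic semiconductor, the Fermi level sits at midgap.
Step 2: Ef = Eg / 2 = 1.829 / 2 = 0.9145 eV

0.9145


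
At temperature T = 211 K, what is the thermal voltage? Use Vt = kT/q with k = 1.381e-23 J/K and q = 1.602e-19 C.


Step 1: kT = 1.381e-23 * 211 = 2.91391e-21 J
Step 2: Vt = kT/q = 2.91391e-21 / 1.602e-19
Step 3: Vt = 0.01819 V

0.01819


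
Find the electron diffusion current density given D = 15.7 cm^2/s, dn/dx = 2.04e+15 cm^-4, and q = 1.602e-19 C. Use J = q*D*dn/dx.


Step 1: J = q * D * (dn/dx)
Step 2: J = 1.602e-19 * 15.7 * 2.04e+15
Step 3: J = 5.13e-03 A/cm^2

5.13e-03


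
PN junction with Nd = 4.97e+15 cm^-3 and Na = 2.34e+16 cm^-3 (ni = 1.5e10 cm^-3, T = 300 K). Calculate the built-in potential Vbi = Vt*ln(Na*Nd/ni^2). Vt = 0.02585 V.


Step 1: Compute Na*Nd/ni^2 = 2.34e+16 * 4.97e+15 / (1.5e10)^2 = 5.1688e+11
Step 2: ln(5.1688e+11) = 26.9711
Step 3: Vbi = 0.02585 * 26.9711 = 0.697 V

0.697


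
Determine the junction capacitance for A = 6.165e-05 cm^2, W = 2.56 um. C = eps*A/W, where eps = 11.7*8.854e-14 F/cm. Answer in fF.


Step 1: eps_Si = 11.7 * 8.854e-14 = 1.035918e-12 F/cm
Step 2: W in cm = 2.56 * 1e-4 = 2.56e-04 cm
Step 3: C = 1.035918e-12 * 6.165e-05 / 2.56e-04 = 2.494701e-13 F
Step 4: C = 249.47 fF

249.47


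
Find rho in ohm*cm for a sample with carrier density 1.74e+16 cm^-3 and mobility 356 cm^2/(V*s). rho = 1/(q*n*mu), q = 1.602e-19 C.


Step 1: sigma = q * n * mu = 1.602e-19 * 1.74e+16 * 356 = 9.92343e-01 S/cm
Step 2: rho = 1 / sigma = 1 / 9.92343e-01 = 1.008 ohm*cm

1.008


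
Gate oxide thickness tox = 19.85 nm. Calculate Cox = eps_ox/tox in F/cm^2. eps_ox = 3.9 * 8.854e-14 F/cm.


Step 1: eps_ox = 3.9 * 8.854e-14 = 3.45306e-13 F/cm
Step 2: tox in cm = 19.85 nm * 1e-7 = 1.9850e-06 cm
Step 3: Cox = 3.45306e-13 / 1.9850e-06 = 1.74e-07 F/cm^2

1.74e-07


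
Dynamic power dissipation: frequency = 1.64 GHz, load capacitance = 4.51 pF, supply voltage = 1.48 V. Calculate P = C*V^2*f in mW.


Step 1: V^2 = 1.48^2 = 2.1904 V^2
Step 2: P = C*V^2*f = 4.51e-12 F * 2.1904 * 1.64e9 Hz
Step 3: P = 1.620107456e-02 W
Step 4: P = 16.201 mW

16.201


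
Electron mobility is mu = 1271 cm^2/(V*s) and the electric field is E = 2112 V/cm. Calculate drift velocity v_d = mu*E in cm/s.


Step 1: v_d = mu * E
Step 2: v_d = 1271 * 2112 = 2684352
Step 3: v_d = 2.68e+06 cm/s

2.68e+06


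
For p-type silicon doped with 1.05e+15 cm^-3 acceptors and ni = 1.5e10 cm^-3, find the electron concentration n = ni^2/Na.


Step 1: Majority hole concentration p ≈ Na = 1.05e+15 cm^-3
Step 2: n = ni^2 / Na = (1.5e10)^2 / 1.05e+15
Step 3: n = 2.14e+05 cm^-3

2.14e+05


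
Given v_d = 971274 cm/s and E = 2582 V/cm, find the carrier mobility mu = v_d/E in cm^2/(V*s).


Step 1: mu = v_d / E
Step 2: mu = 971274 / 2582
Step 3: mu = 376.17 cm^2/(V*s)

376.17


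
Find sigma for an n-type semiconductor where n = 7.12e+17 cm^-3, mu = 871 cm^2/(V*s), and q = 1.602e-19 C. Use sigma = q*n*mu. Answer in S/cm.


Step 1: sigma = q * n * mu
Step 2: sigma = 1.602e-19 * 7.12e+17 * 871
Step 3: sigma = 9.935e+01 S/cm

9.935e+01


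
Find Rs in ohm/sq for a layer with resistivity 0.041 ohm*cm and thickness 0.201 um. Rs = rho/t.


Step 1: Convert thickness to cm: t = 0.201 um = 2.0100e-05 cm
Step 2: Rs = rho / t = 0.041 / 2.0100e-05
Step 3: Rs = 2039.8 ohm/sq

2039.8


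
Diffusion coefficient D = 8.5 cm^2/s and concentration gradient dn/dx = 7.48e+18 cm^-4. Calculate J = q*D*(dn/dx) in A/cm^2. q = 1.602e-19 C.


Step 1: J = q * D * (dn/dx)
Step 2: J = 1.602e-19 * 8.5 * 7.48e+18
Step 3: J = 1.02e+01 A/cm^2

1.02e+01


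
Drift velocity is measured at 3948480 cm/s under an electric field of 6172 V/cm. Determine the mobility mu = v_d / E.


Step 1: mu = v_d / E
Step 2: mu = 3948480 / 6172
Step 3: mu = 639.74 cm^2/(V*s)

639.74


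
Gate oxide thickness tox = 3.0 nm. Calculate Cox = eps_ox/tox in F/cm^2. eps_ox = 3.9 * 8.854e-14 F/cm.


Step 1: eps_ox = 3.9 * 8.854e-14 = 3.45306e-13 F/cm
Step 2: tox in cm = 3.0 nm * 1e-7 = 3.0000e-07 cm
Step 3: Cox = 3.45306e-13 / 3.0000e-07 = 1.15e-06 F/cm^2

1.15e-06


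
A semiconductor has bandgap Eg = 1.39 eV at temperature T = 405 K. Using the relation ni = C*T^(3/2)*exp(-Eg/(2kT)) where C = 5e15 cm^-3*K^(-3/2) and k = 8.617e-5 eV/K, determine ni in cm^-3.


Step 1: Compute kT = 8.617e-5 * 405 = 0.03489885 eV
Step 2: Exponent = -Eg/(2kT) = -1.39/(2*0.03489885) = -19.91470
Step 3: T^(3/2) = 405^1.5 = 8150.47
Step 4: ni = 5e15 * 8150.47 * exp(-19.91470) = 9.15e+10 cm^-3

9.15e+10


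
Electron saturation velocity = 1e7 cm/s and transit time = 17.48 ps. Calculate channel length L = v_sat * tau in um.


Step 1: tau in seconds = 17.48 ps * 1e-12 = 1.7480e-11 s
Step 2: L = v_sat * tau = 1e7 * 1.7480e-11 = 1.7480e-04 cm
Step 3: L in um = 1.7480e-04 * 1e4 = 1.748 um

1.748


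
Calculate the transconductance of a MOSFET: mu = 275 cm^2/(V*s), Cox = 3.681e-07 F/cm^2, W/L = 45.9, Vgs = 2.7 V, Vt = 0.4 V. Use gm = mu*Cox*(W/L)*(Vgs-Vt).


Step 1: Vov = Vgs - Vt = 2.7 - 0.4 = 2.3 V
Step 2: gm = mu * Cox * (W/L) * Vov
Step 3: gm = 275 * 3.681e-07 * 45.9 * 2.3 = 1.07e-02 S

1.07e-02


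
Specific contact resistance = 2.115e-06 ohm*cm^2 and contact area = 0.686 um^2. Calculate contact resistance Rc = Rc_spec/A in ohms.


Step 1: Convert area to cm^2: 0.686 um^2 = 6.8600e-09 cm^2
Step 2: Rc = Rc_spec / A = 2.115e-06 / 6.8600e-09
Step 3: Rc = 3.08e+02 ohms

3.08e+02


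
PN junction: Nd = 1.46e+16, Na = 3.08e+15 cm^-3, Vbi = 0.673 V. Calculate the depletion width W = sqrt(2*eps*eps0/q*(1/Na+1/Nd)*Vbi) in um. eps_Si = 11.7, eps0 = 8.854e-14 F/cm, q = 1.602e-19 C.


Step 1: 1/Na + 1/Nd = 1/3.08e+15 + 1/1.46e+16 = 3.93168e-16
Step 2: 2*eps*eps0/q = 2*11.7*8.854e-14/1.602e-19 = 1.293281e+07
Step 3: W^2 = 1.293281e+07 * 3.93168e-16 * 0.673 = 3.42205e-09
Step 4: W = sqrt(3.42205e-09) = 5.850e-05 cm = 0.585 um

0.585


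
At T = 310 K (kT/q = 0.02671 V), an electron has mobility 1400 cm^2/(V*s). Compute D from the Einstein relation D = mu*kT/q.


Step 1: D = mu * (kT/q)
Step 2: D = 1400 * 0.02671
Step 3: D = 37.39 cm^2/s

37.39


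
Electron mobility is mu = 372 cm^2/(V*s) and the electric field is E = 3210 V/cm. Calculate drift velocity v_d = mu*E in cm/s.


Step 1: v_d = mu * E
Step 2: v_d = 372 * 3210 = 1194120
Step 3: v_d = 1.19e+06 cm/s

1.19e+06


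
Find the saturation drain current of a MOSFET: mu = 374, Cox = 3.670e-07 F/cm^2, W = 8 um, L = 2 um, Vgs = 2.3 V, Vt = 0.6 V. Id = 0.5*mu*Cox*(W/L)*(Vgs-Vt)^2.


Step 1: Overdrive voltage Vov = Vgs - Vt = 2.3 - 0.6 = 1.7 V
Step 2: W/L = 8/2 = 4
Step 3: Id = 0.5 * 374 * 3.670e-07 * 4 * 1.7^2
Step 4: Id = 7.93e-04 A

7.93e-04


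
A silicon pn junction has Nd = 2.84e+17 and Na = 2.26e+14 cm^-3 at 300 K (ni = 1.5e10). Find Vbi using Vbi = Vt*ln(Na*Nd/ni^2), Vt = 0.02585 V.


Step 1: Compute Na*Nd/ni^2 = 2.26e+14 * 2.84e+17 / (1.5e10)^2 = 2.8526e+11
Step 2: ln(2.8526e+11) = 26.3767
Step 3: Vbi = 0.02585 * 26.3767 = 0.682 V

0.682


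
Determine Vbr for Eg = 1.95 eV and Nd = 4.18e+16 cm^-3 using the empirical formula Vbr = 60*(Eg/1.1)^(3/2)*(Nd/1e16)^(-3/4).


Step 1: Eg/1.1 = 1.95/1.1 = 1.772727
Step 2: (Eg/1.1)^1.5 = 1.772727^1.5 = 2.360276
Step 3: (Nd/1e16)^(-0.75) = (4.18)^(-0.75) = 0.342072
Step 4: Vbr = 60 * 2.360276 * 0.342072 = 48.4 V

48.4


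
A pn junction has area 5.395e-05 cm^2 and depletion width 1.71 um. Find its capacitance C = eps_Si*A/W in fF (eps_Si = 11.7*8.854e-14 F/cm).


Step 1: eps_Si = 11.7 * 8.854e-14 = 1.035918e-12 F/cm
Step 2: W in cm = 1.71 * 1e-4 = 1.71e-04 cm
Step 3: C = 1.035918e-12 * 5.395e-05 / 1.71e-04 = 3.268291e-13 F
Step 4: C = 326.83 fF

326.83


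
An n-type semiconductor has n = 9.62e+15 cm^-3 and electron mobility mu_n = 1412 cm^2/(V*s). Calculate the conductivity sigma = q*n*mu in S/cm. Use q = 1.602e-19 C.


Step 1: sigma = q * n * mu
Step 2: sigma = 1.602e-19 * 9.62e+15 * 1412
Step 3: sigma = 2.176e+00 S/cm

2.176e+00


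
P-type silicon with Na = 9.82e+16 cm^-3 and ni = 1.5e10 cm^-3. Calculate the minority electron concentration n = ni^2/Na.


Step 1: Majority hole concentration p ≈ Na = 9.82e+16 cm^-3
Step 2: n = ni^2 / Na = (1.5e10)^2 / 9.82e+16
Step 3: n = 2.29e+03 cm^-3

2.29e+03


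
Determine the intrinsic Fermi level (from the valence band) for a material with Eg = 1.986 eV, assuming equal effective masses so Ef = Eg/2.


Step 1: For an intrinsic semiconductor, the Fermi level sits at midgap.
Step 2: Ef = Eg / 2 = 1.986 / 2 = 0.993 eV

0.993


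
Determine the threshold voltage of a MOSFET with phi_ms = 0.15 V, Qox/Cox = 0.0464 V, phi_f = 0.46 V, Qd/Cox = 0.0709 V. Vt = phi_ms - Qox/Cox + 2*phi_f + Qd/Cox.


Step 1: Vt = phi_ms - Qox/Cox + 2*phi_f + Qd/Cox
Step 2: Vt = 0.15 - 0.0464 + 2*0.46 + 0.0709
Step 3: Vt = 0.15 - 0.0464 + 0.92 + 0.0709
Step 4: Vt = 1.0945 V

1.0945


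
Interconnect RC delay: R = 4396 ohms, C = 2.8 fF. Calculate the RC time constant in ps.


Step 1: tau = R * C
Step 2: tau = 4396 * 2.8 fF = 4396 * 2.8e-15 F
Step 3: tau = 1.23088e-11 s = 12.3088 ps

12.3088


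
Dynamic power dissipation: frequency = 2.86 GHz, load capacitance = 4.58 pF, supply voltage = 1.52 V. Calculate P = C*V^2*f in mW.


Step 1: V^2 = 1.52^2 = 2.3104 V^2
Step 2: P = C*V^2*f = 4.58e-12 F * 2.3104 * 2.86e9 Hz
Step 3: P = 3.026346752e-02 W
Step 4: P = 30.263 mW

30.263


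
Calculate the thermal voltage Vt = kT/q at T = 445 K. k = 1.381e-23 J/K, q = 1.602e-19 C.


Step 1: kT = 1.381e-23 * 445 = 6.14545e-21 J
Step 2: Vt = kT/q = 6.14545e-21 / 1.602e-19
Step 3: Vt = 0.03836 V

0.03836


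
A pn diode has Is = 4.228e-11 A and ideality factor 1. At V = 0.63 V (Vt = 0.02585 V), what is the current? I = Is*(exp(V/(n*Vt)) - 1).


Step 1: V/(n*Vt) = 0.63/(1*0.02585) = 24.3714
Step 2: exp(24.3714) = 3.8403e+10
Step 3: I = 4.228e-11 * (3.8403e+10 - 1) = 1.62e+00 A

1.62e+00


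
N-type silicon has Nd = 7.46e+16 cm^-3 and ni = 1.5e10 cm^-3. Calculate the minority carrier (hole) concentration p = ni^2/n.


Step 1: Since Nd >> ni, n ≈ Nd = 7.46e+16 cm^-3
Step 2: p = ni^2 / n = (1.5e10)^2 / 7.46e+16
Step 3: p = 2.25e20 / 7.46e+16 = 3.02e+03 cm^-3

3.02e+03


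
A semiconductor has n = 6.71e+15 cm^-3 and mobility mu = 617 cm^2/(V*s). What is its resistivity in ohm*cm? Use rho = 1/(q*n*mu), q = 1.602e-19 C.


Step 1: sigma = q * n * mu = 1.602e-19 * 6.71e+15 * 617 = 6.63239e-01 S/cm
Step 2: rho = 1 / sigma = 1 / 6.63239e-01 = 1.508 ohm*cm

1.508


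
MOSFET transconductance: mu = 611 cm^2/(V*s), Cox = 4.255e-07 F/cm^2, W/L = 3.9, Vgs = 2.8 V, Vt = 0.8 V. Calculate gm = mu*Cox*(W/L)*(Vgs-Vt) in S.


Step 1: Vov = Vgs - Vt = 2.8 - 0.8 = 2.0 V
Step 2: gm = mu * Cox * (W/L) * Vov
Step 3: gm = 611 * 4.255e-07 * 3.9 * 2.0 = 2.03e-03 S

2.03e-03


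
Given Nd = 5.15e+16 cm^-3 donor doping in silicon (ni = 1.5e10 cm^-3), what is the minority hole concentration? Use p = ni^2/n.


Step 1: Since Nd >> ni, n ≈ Nd = 5.15e+16 cm^-3
Step 2: p = ni^2 / n = (1.5e10)^2 / 5.15e+16
Step 3: p = 2.25e20 / 5.15e+16 = 4.37e+03 cm^-3

4.37e+03


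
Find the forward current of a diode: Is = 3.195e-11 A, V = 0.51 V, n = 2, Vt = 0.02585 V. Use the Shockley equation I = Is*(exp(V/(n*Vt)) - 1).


Step 1: V/(n*Vt) = 0.51/(2*0.02585) = 9.8646
Step 2: exp(9.8646) = 1.9237e+04
Step 3: I = 3.195e-11 * (1.9237e+04 - 1) = 6.15e-07 A

6.15e-07


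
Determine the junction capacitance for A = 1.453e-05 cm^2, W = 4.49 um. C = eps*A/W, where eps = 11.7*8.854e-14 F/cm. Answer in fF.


Step 1: eps_Si = 11.7 * 8.854e-14 = 1.035918e-12 F/cm
Step 2: W in cm = 4.49 * 1e-4 = 4.49e-04 cm
Step 3: C = 1.035918e-12 * 1.453e-05 / 4.49e-04 = 3.352314e-14 F
Step 4: C = 33.52 fF

33.52


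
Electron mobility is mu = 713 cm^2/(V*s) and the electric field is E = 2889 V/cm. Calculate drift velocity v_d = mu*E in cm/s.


Step 1: v_d = mu * E
Step 2: v_d = 713 * 2889 = 2059857
Step 3: v_d = 2.06e+06 cm/s

2.06e+06


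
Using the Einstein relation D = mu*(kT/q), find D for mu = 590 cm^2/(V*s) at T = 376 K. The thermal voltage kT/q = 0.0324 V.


Step 1: D = mu * (kT/q)
Step 2: D = 590 * 0.0324
Step 3: D = 19.12 cm^2/s

19.12


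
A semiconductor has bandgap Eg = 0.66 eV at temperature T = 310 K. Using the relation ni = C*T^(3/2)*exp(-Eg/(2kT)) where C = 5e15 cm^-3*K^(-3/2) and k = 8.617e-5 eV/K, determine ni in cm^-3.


Step 1: Compute kT = 8.617e-5 * 310 = 0.0267127 eV
Step 2: Exponent = -Eg/(2kT) = -0.66/(2*0.0267127) = -12.35367
Step 3: T^(3/2) = 310^1.5 = 5458.11
Step 4: ni = 5e15 * 5458.11 * exp(-12.35367) = 1.18e+14 cm^-3

1.18e+14


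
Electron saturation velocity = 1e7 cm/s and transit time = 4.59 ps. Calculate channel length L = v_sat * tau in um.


Step 1: tau in seconds = 4.59 ps * 1e-12 = 4.5900e-12 s
Step 2: L = v_sat * tau = 1e7 * 4.5900e-12 = 4.5900e-05 cm
Step 3: L in um = 4.5900e-05 * 1e4 = 0.459 um

0.459


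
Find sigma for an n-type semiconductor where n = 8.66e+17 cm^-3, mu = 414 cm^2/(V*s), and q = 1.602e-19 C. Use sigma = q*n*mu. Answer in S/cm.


Step 1: sigma = q * n * mu
Step 2: sigma = 1.602e-19 * 8.66e+17 * 414
Step 3: sigma = 5.744e+01 S/cm

5.744e+01


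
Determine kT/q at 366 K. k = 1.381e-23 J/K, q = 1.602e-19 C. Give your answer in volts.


Step 1: kT = 1.381e-23 * 366 = 5.05446e-21 J
Step 2: Vt = kT/q = 5.05446e-21 / 1.602e-19
Step 3: Vt = 0.03155 V

0.03155


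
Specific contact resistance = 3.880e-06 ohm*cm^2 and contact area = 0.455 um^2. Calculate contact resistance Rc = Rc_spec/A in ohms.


Step 1: Convert area to cm^2: 0.455 um^2 = 4.5500e-09 cm^2
Step 2: Rc = Rc_spec / A = 3.880e-06 / 4.5500e-09
Step 3: Rc = 8.53e+02 ohms

8.53e+02


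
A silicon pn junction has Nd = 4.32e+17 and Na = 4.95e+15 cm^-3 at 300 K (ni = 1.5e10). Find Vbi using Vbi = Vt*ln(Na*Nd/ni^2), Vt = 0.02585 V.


Step 1: Compute Na*Nd/ni^2 = 4.95e+15 * 4.32e+17 / (1.5e10)^2 = 9.5040e+12
Step 2: ln(9.5040e+12) = 29.8827
Step 3: Vbi = 0.02585 * 29.8827 = 0.772 V

0.772


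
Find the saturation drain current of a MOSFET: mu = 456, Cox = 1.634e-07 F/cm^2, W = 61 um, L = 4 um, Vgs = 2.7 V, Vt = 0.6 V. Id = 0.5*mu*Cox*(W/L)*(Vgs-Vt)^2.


Step 1: Overdrive voltage Vov = Vgs - Vt = 2.7 - 0.6 = 2.1 V
Step 2: W/L = 61/4 = 15.25
Step 3: Id = 0.5 * 456 * 1.634e-07 * 15.25 * 2.1^2
Step 4: Id = 2.51e-03 A

2.51e-03


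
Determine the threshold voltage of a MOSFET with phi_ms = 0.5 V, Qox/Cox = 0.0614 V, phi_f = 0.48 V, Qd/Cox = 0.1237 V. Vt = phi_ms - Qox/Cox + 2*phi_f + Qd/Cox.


Step 1: Vt = phi_ms - Qox/Cox + 2*phi_f + Qd/Cox
Step 2: Vt = 0.5 - 0.0614 + 2*0.48 + 0.1237
Step 3: Vt = 0.5 - 0.0614 + 0.96 + 0.1237
Step 4: Vt = 1.5223 V

1.5223


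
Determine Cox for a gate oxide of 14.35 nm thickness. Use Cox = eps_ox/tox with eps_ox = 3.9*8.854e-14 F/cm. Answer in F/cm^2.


Step 1: eps_ox = 3.9 * 8.854e-14 = 3.45306e-13 F/cm
Step 2: tox in cm = 14.35 nm * 1e-7 = 1.4350e-06 cm
Step 3: Cox = 3.45306e-13 / 1.4350e-06 = 2.41e-07 F/cm^2

2.41e-07


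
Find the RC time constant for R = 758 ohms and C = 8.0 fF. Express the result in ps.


Step 1: tau = R * C
Step 2: tau = 758 * 8.0 fF = 758 * 8.0e-15 F
Step 3: tau = 6.064e-12 s = 6.064 ps

6.064


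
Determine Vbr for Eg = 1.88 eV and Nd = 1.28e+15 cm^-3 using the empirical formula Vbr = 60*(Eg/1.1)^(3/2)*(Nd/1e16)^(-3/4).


Step 1: Eg/1.1 = 1.88/1.1 = 1.709091
Step 2: (Eg/1.1)^1.5 = 1.709091^1.5 = 2.234332
Step 3: (Nd/1e16)^(-0.75) = (0.128)^(-0.75) = 4.672965
Step 4: Vbr = 60 * 2.234332 * 4.672965 = 626.5 V

626.5


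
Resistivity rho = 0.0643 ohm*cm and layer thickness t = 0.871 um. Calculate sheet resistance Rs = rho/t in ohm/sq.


Step 1: Convert thickness to cm: t = 0.871 um = 8.7100e-05 cm
Step 2: Rs = rho / t = 0.0643 / 8.7100e-05
Step 3: Rs = 738.2 ohm/sq

738.2


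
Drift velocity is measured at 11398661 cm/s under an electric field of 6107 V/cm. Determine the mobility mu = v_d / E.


Step 1: mu = v_d / E
Step 2: mu = 11398661 / 6107
Step 3: mu = 1866.49 cm^2/(V*s)

1866.49


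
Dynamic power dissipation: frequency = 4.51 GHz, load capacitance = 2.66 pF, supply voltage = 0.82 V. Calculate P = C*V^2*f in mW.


Step 1: V^2 = 0.82^2 = 0.6724 V^2
Step 2: P = C*V^2*f = 2.66e-12 F * 0.6724 * 4.51e9 Hz
Step 3: P = 8.06651384e-03 W
Step 4: P = 8.067 mW

8.067


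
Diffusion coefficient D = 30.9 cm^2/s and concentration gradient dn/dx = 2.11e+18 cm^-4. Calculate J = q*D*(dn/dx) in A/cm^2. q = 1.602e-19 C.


Step 1: J = q * D * (dn/dx)
Step 2: J = 1.602e-19 * 30.9 * 2.11e+18
Step 3: J = 1.04e+01 A/cm^2

1.04e+01


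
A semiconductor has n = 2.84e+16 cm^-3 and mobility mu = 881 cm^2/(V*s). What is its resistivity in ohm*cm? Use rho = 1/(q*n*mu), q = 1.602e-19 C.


Step 1: sigma = q * n * mu = 1.602e-19 * 2.84e+16 * 881 = 4.00827e+00 S/cm
Step 2: rho = 1 / sigma = 1 / 4.00827e+00 = 0.2495 ohm*cm

0.2495


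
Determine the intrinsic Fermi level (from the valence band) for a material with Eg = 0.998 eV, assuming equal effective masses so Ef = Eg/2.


Step 1: For an intrinsic semiconductor, the Fermi level sits at midgap.
Step 2: Ef = Eg / 2 = 0.998 / 2 = 0.499 eV

0.499


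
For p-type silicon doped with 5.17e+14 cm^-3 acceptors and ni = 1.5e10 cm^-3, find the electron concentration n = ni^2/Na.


Step 1: Majority hole concentration p ≈ Na = 5.17e+14 cm^-3
Step 2: n = ni^2 / Na = (1.5e10)^2 / 5.17e+14
Step 3: n = 4.35e+05 cm^-3

4.35e+05


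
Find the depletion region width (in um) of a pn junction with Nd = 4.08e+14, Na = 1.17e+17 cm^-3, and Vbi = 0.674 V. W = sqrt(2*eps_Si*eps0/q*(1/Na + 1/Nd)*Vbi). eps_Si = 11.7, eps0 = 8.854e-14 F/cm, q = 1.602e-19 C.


Step 1: 1/Na + 1/Nd = 1/1.17e+17 + 1/4.08e+14 = 2.45953e-15
Step 2: 2*eps*eps0/q = 2*11.7*8.854e-14/1.602e-19 = 1.293281e+07
Step 3: W^2 = 1.293281e+07 * 2.45953e-15 * 0.674 = 2.14390e-08
Step 4: W = sqrt(2.14390e-08) = 1.464e-04 cm = 1.464 um

1.464


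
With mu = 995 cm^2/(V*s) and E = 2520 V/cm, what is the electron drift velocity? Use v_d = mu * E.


Step 1: v_d = mu * E
Step 2: v_d = 995 * 2520 = 2507400
Step 3: v_d = 2.51e+06 cm/s

2.51e+06


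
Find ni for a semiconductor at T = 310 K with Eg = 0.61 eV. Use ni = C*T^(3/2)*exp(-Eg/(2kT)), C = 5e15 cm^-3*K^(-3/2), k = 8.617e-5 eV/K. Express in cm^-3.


Step 1: Compute kT = 8.617e-5 * 310 = 0.0267127 eV
Step 2: Exponent = -Eg/(2kT) = -0.61/(2*0.0267127) = -11.41779
Step 3: T^(3/2) = 310^1.5 = 5458.11
Step 4: ni = 5e15 * 5458.11 * exp(-11.41779) = 3.00e+14 cm^-3

3.00e+14


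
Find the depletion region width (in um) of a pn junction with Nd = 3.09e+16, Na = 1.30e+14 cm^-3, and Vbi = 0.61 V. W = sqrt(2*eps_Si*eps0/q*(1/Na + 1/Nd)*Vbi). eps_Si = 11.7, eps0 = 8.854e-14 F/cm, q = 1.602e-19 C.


Step 1: 1/Na + 1/Nd = 1/1.30e+14 + 1/3.09e+16 = 7.72467e-15
Step 2: 2*eps*eps0/q = 2*11.7*8.854e-14/1.602e-19 = 1.293281e+07
Step 3: W^2 = 1.293281e+07 * 7.72467e-15 * 0.61 = 6.09400e-08
Step 4: W = sqrt(6.09400e-08) = 2.469e-04 cm = 2.469 um

2.469


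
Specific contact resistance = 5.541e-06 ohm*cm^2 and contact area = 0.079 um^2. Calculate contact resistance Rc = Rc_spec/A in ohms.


Step 1: Convert area to cm^2: 0.079 um^2 = 7.9000e-10 cm^2
Step 2: Rc = Rc_spec / A = 5.541e-06 / 7.9000e-10
Step 3: Rc = 7.01e+03 ohms

7.01e+03


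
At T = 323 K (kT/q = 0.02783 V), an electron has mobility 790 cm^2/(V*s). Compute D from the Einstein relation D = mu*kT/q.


Step 1: D = mu * (kT/q)
Step 2: D = 790 * 0.02783
Step 3: D = 21.99 cm^2/s

21.99


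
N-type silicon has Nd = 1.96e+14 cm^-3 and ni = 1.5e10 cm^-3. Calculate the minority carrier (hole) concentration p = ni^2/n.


Step 1: Since Nd >> ni, n ≈ Nd = 1.96e+14 cm^-3
Step 2: p = ni^2 / n = (1.5e10)^2 / 1.96e+14
Step 3: p = 2.25e20 / 1.96e+14 = 1.15e+06 cm^-3

1.15e+06


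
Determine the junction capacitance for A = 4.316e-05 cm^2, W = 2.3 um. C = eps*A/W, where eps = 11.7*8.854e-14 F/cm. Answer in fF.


Step 1: eps_Si = 11.7 * 8.854e-14 = 1.035918e-12 F/cm
Step 2: W in cm = 2.3 * 1e-4 = 2.30e-04 cm
Step 3: C = 1.035918e-12 * 4.316e-05 / 2.30e-04 = 1.943923e-13 F
Step 4: C = 194.39 fF

194.39


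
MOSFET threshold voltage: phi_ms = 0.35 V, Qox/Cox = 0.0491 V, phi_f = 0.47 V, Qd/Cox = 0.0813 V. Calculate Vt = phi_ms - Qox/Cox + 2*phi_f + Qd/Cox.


Step 1: Vt = phi_ms - Qox/Cox + 2*phi_f + Qd/Cox
Step 2: Vt = 0.35 - 0.0491 + 2*0.47 + 0.0813
Step 3: Vt = 0.35 - 0.0491 + 0.94 + 0.0813
Step 4: Vt = 1.3222 V

1.3222


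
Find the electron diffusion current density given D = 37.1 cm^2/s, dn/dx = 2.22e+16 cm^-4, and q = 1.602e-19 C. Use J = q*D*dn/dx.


Step 1: J = q * D * (dn/dx)
Step 2: J = 1.602e-19 * 37.1 * 2.22e+16
Step 3: J = 1.32e-01 A/cm^2

1.32e-01


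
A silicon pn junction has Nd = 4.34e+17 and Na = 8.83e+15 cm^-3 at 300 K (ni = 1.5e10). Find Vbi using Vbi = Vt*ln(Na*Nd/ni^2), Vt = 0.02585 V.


Step 1: Compute Na*Nd/ni^2 = 8.83e+15 * 4.34e+17 / (1.5e10)^2 = 1.7032e+13
Step 2: ln(1.7032e+13) = 30.4661
Step 3: Vbi = 0.02585 * 30.4661 = 0.788 V

0.788


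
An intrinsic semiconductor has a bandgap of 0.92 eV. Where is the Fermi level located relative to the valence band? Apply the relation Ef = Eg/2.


Step 1: For an intrinsic semiconductor, the Fermi level sits at midgap.
Step 2: Ef = Eg / 2 = 0.92 / 2 = 0.46 eV

0.46


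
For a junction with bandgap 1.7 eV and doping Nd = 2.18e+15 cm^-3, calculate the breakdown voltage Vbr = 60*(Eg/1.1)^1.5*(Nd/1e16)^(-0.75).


Step 1: Eg/1.1 = 1.7/1.1 = 1.545455
Step 2: (Eg/1.1)^1.5 = 1.545455^1.5 = 1.921253
Step 3: (Nd/1e16)^(-0.75) = (0.218)^(-0.75) = 3.134423
Step 4: Vbr = 60 * 1.921253 * 3.134423 = 361.3 V

361.3


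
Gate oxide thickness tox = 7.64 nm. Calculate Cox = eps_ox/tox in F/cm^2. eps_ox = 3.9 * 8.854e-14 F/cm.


Step 1: eps_ox = 3.9 * 8.854e-14 = 3.45306e-13 F/cm
Step 2: tox in cm = 7.64 nm * 1e-7 = 7.6400e-07 cm
Step 3: Cox = 3.45306e-13 / 7.6400e-07 = 4.52e-07 F/cm^2

4.52e-07


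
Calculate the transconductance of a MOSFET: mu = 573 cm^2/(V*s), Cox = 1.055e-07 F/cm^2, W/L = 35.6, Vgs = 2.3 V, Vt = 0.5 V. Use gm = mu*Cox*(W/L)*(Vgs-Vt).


Step 1: Vov = Vgs - Vt = 2.3 - 0.5 = 1.8 V
Step 2: gm = mu * Cox * (W/L) * Vov
Step 3: gm = 573 * 1.055e-07 * 35.6 * 1.8 = 3.87e-03 S

3.87e-03


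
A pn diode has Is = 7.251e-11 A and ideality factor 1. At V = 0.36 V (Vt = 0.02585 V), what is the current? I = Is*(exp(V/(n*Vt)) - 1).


Step 1: V/(n*Vt) = 0.36/(1*0.02585) = 13.9265
Step 2: exp(13.9265) = 1.1174e+06
Step 3: I = 7.251e-11 * (1.1174e+06 - 1) = 8.10e-05 A

8.10e-05


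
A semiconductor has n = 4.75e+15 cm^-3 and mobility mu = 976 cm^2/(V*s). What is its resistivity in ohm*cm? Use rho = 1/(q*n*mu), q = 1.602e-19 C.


Step 1: sigma = q * n * mu = 1.602e-19 * 4.75e+15 * 976 = 7.42687e-01 S/cm
Step 2: rho = 1 / sigma = 1 / 7.42687e-01 = 1.346 ohm*cm

1.346


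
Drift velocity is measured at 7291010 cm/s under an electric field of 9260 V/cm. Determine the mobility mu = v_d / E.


Step 1: mu = v_d / E
Step 2: mu = 7291010 / 9260
Step 3: mu = 787.37 cm^2/(V*s)

787.37


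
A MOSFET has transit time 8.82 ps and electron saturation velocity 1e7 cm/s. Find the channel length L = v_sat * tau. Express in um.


Step 1: tau in seconds = 8.82 ps * 1e-12 = 8.8200e-12 s
Step 2: L = v_sat * tau = 1e7 * 8.8200e-12 = 8.8200e-05 cm
Step 3: L in um = 8.8200e-05 * 1e4 = 0.882 um

0.882


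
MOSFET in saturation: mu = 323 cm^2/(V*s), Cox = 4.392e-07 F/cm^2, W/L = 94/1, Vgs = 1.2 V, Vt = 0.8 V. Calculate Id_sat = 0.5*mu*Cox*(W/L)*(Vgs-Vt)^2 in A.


Step 1: Overdrive voltage Vov = Vgs - Vt = 1.2 - 0.8 = 0.4 V
Step 2: W/L = 94/1 = 94
Step 3: Id = 0.5 * 323 * 4.392e-07 * 94 * 0.4^2
Step 4: Id = 1.07e-03 A

1.07e-03


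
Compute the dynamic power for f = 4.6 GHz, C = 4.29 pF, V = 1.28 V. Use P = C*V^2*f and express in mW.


Step 1: V^2 = 1.28^2 = 1.6384 V^2
Step 2: P = C*V^2*f = 4.29e-12 F * 1.6384 * 4.6e9 Hz
Step 3: P = 3.23321856e-02 W
Step 4: P = 32.332 mW

32.332


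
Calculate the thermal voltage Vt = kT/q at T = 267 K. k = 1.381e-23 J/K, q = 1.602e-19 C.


Step 1: kT = 1.381e-23 * 267 = 3.68727e-21 J
Step 2: Vt = kT/q = 3.68727e-21 / 1.602e-19
Step 3: Vt = 0.02302 V

0.02302


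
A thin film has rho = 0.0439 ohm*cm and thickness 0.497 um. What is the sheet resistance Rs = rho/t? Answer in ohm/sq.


Step 1: Convert thickness to cm: t = 0.497 um = 4.9700e-05 cm
Step 2: Rs = rho / t = 0.0439 / 4.9700e-05
Step 3: Rs = 883.3 ohm/sq

883.3


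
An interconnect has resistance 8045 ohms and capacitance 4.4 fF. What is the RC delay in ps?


Step 1: tau = R * C
Step 2: tau = 8045 * 4.4 fF = 8045 * 4.4e-15 F
Step 3: tau = 3.5398e-11 s = 35.398 ps

35.398


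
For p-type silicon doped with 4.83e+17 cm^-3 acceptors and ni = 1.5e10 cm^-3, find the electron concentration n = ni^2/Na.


Step 1: Majority hole concentration p ≈ Na = 4.83e+17 cm^-3
Step 2: n = ni^2 / Na = (1.5e10)^2 / 4.83e+17
Step 3: n = 4.66e+02 cm^-3

4.66e+02


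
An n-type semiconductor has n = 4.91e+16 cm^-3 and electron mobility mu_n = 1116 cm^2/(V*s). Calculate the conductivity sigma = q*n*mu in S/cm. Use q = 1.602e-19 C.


Step 1: sigma = q * n * mu
Step 2: sigma = 1.602e-19 * 4.91e+16 * 1116
Step 3: sigma = 8.778e+00 S/cm

8.778e+00


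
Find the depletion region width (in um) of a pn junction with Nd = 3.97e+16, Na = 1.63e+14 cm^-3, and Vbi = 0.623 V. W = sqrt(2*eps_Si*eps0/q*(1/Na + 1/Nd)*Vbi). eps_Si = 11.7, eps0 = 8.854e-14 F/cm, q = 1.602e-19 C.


Step 1: 1/Na + 1/Nd = 1/1.63e+14 + 1/3.97e+16 = 6.16016e-15
Step 2: 2*eps*eps0/q = 2*11.7*8.854e-14/1.602e-19 = 1.293281e+07
Step 3: W^2 = 1.293281e+07 * 6.16016e-15 * 0.623 = 4.96333e-08
Step 4: W = sqrt(4.96333e-08) = 2.228e-04 cm = 2.228 um

2.228


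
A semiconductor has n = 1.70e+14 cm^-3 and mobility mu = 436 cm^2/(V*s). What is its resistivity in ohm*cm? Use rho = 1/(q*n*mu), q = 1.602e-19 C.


Step 1: sigma = q * n * mu = 1.602e-19 * 1.70e+14 * 436 = 1.18740e-02 S/cm
Step 2: rho = 1 / sigma = 1 / 1.18740e-02 = 84.22 ohm*cm

84.22


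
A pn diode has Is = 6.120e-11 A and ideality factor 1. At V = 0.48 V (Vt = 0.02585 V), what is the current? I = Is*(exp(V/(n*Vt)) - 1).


Step 1: V/(n*Vt) = 0.48/(1*0.02585) = 18.5687
Step 2: exp(18.5687) = 1.1595e+08
Step 3: I = 6.120e-11 * (1.1595e+08 - 1) = 7.10e-03 A

7.10e-03


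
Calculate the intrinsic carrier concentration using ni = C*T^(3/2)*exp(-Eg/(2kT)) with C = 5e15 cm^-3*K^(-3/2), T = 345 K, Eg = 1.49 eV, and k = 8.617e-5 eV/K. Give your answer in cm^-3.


Step 1: Compute kT = 8.617e-5 * 345 = 0.02972865 eV
Step 2: Exponent = -Eg/(2kT) = -1.49/(2*0.02972865) = -25.06000
Step 3: T^(3/2) = 345^1.5 = 6408.09
Step 4: ni = 5e15 * 6408.09 * exp(-25.06000) = 4.19e+08 cm^-3

4.19e+08


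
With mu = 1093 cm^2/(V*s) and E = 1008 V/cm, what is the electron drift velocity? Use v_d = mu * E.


Step 1: v_d = mu * E
Step 2: v_d = 1093 * 1008 = 1101744
Step 3: v_d = 1.10e+06 cm/s

1.10e+06


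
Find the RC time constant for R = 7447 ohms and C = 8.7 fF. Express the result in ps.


Step 1: tau = R * C
Step 2: tau = 7447 * 8.7 fF = 7447 * 8.7e-15 F
Step 3: tau = 6.47889e-11 s = 64.7889 ps

64.7889


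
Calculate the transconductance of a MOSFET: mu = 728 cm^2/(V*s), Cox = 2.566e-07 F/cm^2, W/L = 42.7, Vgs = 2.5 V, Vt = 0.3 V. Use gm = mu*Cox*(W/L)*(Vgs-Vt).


Step 1: Vov = Vgs - Vt = 2.5 - 0.3 = 2.2 V
Step 2: gm = mu * Cox * (W/L) * Vov
Step 3: gm = 728 * 2.566e-07 * 42.7 * 2.2 = 1.75e-02 S

1.75e-02


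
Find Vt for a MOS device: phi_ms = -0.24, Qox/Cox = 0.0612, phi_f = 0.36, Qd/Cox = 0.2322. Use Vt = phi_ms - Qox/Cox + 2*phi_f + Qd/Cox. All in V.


Step 1: Vt = phi_ms - Qox/Cox + 2*phi_f + Qd/Cox
Step 2: Vt = -0.24 - 0.0612 + 2*0.36 + 0.2322
Step 3: Vt = -0.24 - 0.0612 + 0.72 + 0.2322
Step 4: Vt = 0.651 V

0.651


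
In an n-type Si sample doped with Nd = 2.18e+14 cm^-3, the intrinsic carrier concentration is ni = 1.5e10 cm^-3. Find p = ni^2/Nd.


Step 1: Since Nd >> ni, n ≈ Nd = 2.18e+14 cm^-3
Step 2: p = ni^2 / n = (1.5e10)^2 / 2.18e+14
Step 3: p = 2.25e20 / 2.18e+14 = 1.03e+06 cm^-3

1.03e+06


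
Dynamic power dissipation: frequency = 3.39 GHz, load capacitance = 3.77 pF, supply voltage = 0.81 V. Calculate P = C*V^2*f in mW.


Step 1: V^2 = 0.81^2 = 0.6561 V^2
Step 2: P = C*V^2*f = 3.77e-12 F * 0.6561 * 3.39e9 Hz
Step 3: P = 8.38515483e-03 W
Step 4: P = 8.385 mW

8.385


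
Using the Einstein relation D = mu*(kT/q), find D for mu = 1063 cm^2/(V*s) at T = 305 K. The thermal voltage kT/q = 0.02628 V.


Step 1: D = mu * (kT/q)
Step 2: D = 1063 * 0.02628
Step 3: D = 27.94 cm^2/s

27.94


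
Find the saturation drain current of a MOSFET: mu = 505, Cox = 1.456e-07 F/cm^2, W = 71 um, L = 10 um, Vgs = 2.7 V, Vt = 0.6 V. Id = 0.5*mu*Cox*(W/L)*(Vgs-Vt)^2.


Step 1: Overdrive voltage Vov = Vgs - Vt = 2.7 - 0.6 = 2.1 V
Step 2: W/L = 71/10 = 7.1
Step 3: Id = 0.5 * 505 * 1.456e-07 * 7.1 * 2.1^2
Step 4: Id = 1.15e-03 A

1.15e-03


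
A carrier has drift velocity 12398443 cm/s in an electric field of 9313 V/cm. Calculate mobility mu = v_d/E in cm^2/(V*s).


Step 1: mu = v_d / E
Step 2: mu = 12398443 / 9313
Step 3: mu = 1331.3 cm^2/(V*s)

1331.3


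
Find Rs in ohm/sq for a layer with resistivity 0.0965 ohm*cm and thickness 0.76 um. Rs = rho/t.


Step 1: Convert thickness to cm: t = 0.76 um = 7.6000e-05 cm
Step 2: Rs = rho / t = 0.0965 / 7.6000e-05
Step 3: Rs = 1269.7 ohm/sq

1269.7


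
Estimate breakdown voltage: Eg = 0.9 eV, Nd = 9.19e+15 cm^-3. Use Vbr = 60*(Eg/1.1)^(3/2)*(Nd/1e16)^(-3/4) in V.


Step 1: Eg/1.1 = 0.9/1.1 = 0.818182
Step 2: (Eg/1.1)^1.5 = 0.818182^1.5 = 0.740074
Step 3: (Nd/1e16)^(-0.75) = (0.919)^(-0.75) = 1.065402
Step 4: Vbr = 60 * 0.740074 * 1.065402 = 47.3 V

47.3


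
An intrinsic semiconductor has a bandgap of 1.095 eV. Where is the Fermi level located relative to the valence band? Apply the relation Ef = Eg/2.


Step 1: For an intrinsic semiconductor, the Fermi level sits at midgap.
Step 2: Ef = Eg / 2 = 1.095 / 2 = 0.5475 eV

0.5475


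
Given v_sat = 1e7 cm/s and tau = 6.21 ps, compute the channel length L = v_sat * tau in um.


Step 1: tau in seconds = 6.21 ps * 1e-12 = 6.2100e-12 s
Step 2: L = v_sat * tau = 1e7 * 6.2100e-12 = 6.2100e-05 cm
Step 3: L in um = 6.2100e-05 * 1e4 = 0.621 um

0.621


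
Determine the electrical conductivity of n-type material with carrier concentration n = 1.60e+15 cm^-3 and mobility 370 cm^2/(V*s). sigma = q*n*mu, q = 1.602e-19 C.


Step 1: sigma = q * n * mu
Step 2: sigma = 1.602e-19 * 1.60e+15 * 370
Step 3: sigma = 9.484e-02 S/cm

9.484e-02


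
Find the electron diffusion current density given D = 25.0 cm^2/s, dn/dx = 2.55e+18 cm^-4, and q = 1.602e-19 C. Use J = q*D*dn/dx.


Step 1: J = q * D * (dn/dx)
Step 2: J = 1.602e-19 * 25.0 * 2.55e+18
Step 3: J = 1.02e+01 A/cm^2

1.02e+01


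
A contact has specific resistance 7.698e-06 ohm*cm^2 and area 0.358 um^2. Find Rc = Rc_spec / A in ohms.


Step 1: Convert area to cm^2: 0.358 um^2 = 3.5800e-09 cm^2
Step 2: Rc = Rc_spec / A = 7.698e-06 / 3.5800e-09
Step 3: Rc = 2.15e+03 ohms

2.15e+03


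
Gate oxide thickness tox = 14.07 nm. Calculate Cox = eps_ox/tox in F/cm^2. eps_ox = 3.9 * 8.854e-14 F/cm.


Step 1: eps_ox = 3.9 * 8.854e-14 = 3.45306e-13 F/cm
Step 2: tox in cm = 14.07 nm * 1e-7 = 1.4070e-06 cm
Step 3: Cox = 3.45306e-13 / 1.4070e-06 = 2.45e-07 F/cm^2

2.45e-07


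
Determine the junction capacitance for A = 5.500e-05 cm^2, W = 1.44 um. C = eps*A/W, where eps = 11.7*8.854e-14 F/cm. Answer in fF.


Step 1: eps_Si = 11.7 * 8.854e-14 = 1.035918e-12 F/cm
Step 2: W in cm = 1.44 * 1e-4 = 1.44e-04 cm
Step 3: C = 1.035918e-12 * 5.500e-05 / 1.44e-04 = 3.956631e-13 F
Step 4: C = 395.66 fF

395.66


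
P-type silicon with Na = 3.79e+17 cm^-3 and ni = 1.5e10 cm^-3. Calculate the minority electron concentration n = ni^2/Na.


Step 1: Majority hole concentration p ≈ Na = 3.79e+17 cm^-3
Step 2: n = ni^2 / Na = (1.5e10)^2 / 3.79e+17
Step 3: n = 5.94e+02 cm^-3

5.94e+02


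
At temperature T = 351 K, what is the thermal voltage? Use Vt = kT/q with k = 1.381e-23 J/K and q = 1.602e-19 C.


Step 1: kT = 1.381e-23 * 351 = 4.84731e-21 J
Step 2: Vt = kT/q = 4.84731e-21 / 1.602e-19
Step 3: Vt = 0.03026 V

0.03026


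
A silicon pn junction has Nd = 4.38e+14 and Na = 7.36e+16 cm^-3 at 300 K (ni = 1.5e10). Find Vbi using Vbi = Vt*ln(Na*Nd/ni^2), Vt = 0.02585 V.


Step 1: Compute Na*Nd/ni^2 = 7.36e+16 * 4.38e+14 / (1.5e10)^2 = 1.4327e+11
Step 2: ln(1.4327e+11) = 25.6880
Step 3: Vbi = 0.02585 * 25.6880 = 0.664 V

0.664


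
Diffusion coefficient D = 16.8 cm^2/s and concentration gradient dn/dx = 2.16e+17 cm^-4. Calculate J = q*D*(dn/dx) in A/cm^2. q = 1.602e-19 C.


Step 1: J = q * D * (dn/dx)
Step 2: J = 1.602e-19 * 16.8 * 2.16e+17
Step 3: J = 5.81e-01 A/cm^2

5.81e-01


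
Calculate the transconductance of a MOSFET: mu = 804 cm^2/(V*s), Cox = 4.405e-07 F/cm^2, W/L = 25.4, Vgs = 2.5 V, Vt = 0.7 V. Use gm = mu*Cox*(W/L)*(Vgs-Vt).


Step 1: Vov = Vgs - Vt = 2.5 - 0.7 = 1.8 V
Step 2: gm = mu * Cox * (W/L) * Vov
Step 3: gm = 804 * 4.405e-07 * 25.4 * 1.8 = 1.62e-02 S

1.62e-02


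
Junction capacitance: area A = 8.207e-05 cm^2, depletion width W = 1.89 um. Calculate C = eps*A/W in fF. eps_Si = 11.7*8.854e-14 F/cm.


Step 1: eps_Si = 11.7 * 8.854e-14 = 1.035918e-12 F/cm
Step 2: W in cm = 1.89 * 1e-4 = 1.89e-04 cm
Step 3: C = 1.035918e-12 * 8.207e-05 / 1.89e-04 = 4.498296e-13 F
Step 4: C = 449.83 fF

449.83


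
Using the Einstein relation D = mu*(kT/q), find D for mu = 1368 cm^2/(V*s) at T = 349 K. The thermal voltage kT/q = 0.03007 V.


Step 1: D = mu * (kT/q)
Step 2: D = 1368 * 0.03007
Step 3: D = 41.14 cm^2/s

41.14


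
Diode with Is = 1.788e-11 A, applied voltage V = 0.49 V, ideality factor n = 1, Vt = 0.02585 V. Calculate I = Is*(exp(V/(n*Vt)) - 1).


Step 1: V/(n*Vt) = 0.49/(1*0.02585) = 18.9555
Step 2: exp(18.9555) = 1.7071e+08
Step 3: I = 1.788e-11 * (1.7071e+08 - 1) = 3.05e-03 A

3.05e-03


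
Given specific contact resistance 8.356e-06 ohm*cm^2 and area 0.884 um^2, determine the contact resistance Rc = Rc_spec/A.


Step 1: Convert area to cm^2: 0.884 um^2 = 8.8400e-09 cm^2
Step 2: Rc = Rc_spec / A = 8.356e-06 / 8.8400e-09
Step 3: Rc = 9.45e+02 ohms

9.45e+02


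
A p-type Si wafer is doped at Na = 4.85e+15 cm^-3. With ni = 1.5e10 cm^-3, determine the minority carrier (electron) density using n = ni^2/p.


Step 1: Majority hole concentration p ≈ Na = 4.85e+15 cm^-3
Step 2: n = ni^2 / Na = (1.5e10)^2 / 4.85e+15
Step 3: n = 4.64e+04 cm^-3

4.64e+04


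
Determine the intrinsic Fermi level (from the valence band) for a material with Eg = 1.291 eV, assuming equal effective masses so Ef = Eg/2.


Step 1: For an intrinsic semiconductor, the Fermi level sits at midgap.
Step 2: Ef = Eg / 2 = 1.291 / 2 = 0.6455 eV

0.6455
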